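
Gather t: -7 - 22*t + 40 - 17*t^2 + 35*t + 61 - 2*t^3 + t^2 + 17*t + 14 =-2*t^3 - 16*t^2 + 30*t + 108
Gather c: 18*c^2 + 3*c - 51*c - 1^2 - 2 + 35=18*c^2 - 48*c + 32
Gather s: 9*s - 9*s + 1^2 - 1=0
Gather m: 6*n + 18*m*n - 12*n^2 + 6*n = 18*m*n - 12*n^2 + 12*n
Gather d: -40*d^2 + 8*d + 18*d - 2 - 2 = -40*d^2 + 26*d - 4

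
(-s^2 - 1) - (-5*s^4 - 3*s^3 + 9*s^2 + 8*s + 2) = 5*s^4 + 3*s^3 - 10*s^2 - 8*s - 3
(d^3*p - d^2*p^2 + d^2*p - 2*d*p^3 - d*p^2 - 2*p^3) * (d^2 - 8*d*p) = d^5*p - 9*d^4*p^2 + d^4*p + 6*d^3*p^3 - 9*d^3*p^2 + 16*d^2*p^4 + 6*d^2*p^3 + 16*d*p^4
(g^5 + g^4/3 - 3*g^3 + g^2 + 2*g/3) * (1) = g^5 + g^4/3 - 3*g^3 + g^2 + 2*g/3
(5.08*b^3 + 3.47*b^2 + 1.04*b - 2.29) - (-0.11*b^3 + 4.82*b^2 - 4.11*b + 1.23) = 5.19*b^3 - 1.35*b^2 + 5.15*b - 3.52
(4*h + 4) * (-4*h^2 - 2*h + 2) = -16*h^3 - 24*h^2 + 8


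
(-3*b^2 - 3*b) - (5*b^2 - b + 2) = -8*b^2 - 2*b - 2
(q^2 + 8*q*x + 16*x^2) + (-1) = q^2 + 8*q*x + 16*x^2 - 1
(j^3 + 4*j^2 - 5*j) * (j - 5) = j^4 - j^3 - 25*j^2 + 25*j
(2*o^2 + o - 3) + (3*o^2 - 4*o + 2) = 5*o^2 - 3*o - 1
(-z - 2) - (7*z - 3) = 1 - 8*z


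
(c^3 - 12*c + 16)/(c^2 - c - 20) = (c^2 - 4*c + 4)/(c - 5)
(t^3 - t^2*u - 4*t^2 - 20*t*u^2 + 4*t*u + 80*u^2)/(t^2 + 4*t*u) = t - 5*u - 4 + 20*u/t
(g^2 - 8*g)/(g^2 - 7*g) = (g - 8)/(g - 7)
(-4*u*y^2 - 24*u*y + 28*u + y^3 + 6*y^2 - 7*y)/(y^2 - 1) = (-4*u*y - 28*u + y^2 + 7*y)/(y + 1)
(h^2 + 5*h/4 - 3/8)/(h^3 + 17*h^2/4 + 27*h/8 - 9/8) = 1/(h + 3)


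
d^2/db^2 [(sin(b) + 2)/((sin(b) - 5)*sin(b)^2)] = (-4*sin(b) - 3 + 91/sin(b) - 206/sin(b)^2 - 110/sin(b)^3 + 300/sin(b)^4)/(sin(b) - 5)^3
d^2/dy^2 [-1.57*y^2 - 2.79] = -3.14000000000000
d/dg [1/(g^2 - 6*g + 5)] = 2*(3 - g)/(g^2 - 6*g + 5)^2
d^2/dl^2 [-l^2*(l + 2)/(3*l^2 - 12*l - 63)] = 6*(-5*l^3 - 42*l^2 - 147*l - 98)/(l^6 - 12*l^5 - 15*l^4 + 440*l^3 + 315*l^2 - 5292*l - 9261)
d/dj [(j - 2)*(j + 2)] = 2*j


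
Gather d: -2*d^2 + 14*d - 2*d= -2*d^2 + 12*d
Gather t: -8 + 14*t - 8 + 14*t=28*t - 16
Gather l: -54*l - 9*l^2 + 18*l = -9*l^2 - 36*l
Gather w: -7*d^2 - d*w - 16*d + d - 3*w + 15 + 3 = -7*d^2 - 15*d + w*(-d - 3) + 18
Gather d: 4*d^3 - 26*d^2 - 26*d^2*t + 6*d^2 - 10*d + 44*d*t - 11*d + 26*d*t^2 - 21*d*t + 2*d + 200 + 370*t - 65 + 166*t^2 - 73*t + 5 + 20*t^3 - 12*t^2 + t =4*d^3 + d^2*(-26*t - 20) + d*(26*t^2 + 23*t - 19) + 20*t^3 + 154*t^2 + 298*t + 140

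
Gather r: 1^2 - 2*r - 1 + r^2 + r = r^2 - r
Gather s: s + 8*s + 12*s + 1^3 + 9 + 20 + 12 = 21*s + 42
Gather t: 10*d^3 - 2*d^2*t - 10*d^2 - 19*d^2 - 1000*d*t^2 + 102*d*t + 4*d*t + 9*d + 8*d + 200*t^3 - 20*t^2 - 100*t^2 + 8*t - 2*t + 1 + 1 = 10*d^3 - 29*d^2 + 17*d + 200*t^3 + t^2*(-1000*d - 120) + t*(-2*d^2 + 106*d + 6) + 2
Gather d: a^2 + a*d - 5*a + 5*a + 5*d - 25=a^2 + d*(a + 5) - 25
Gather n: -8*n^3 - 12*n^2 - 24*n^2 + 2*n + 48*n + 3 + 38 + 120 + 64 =-8*n^3 - 36*n^2 + 50*n + 225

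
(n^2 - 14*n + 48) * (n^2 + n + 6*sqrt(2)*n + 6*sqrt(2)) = n^4 - 13*n^3 + 6*sqrt(2)*n^3 - 78*sqrt(2)*n^2 + 34*n^2 + 48*n + 204*sqrt(2)*n + 288*sqrt(2)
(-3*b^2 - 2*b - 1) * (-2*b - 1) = 6*b^3 + 7*b^2 + 4*b + 1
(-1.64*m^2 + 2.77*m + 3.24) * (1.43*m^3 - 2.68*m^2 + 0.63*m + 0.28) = -2.3452*m^5 + 8.3563*m^4 - 3.8236*m^3 - 7.3973*m^2 + 2.8168*m + 0.9072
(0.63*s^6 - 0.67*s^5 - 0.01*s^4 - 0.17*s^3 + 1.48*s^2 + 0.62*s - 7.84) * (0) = 0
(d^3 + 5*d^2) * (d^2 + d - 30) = d^5 + 6*d^4 - 25*d^3 - 150*d^2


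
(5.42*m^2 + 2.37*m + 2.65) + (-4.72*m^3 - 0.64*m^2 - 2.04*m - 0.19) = -4.72*m^3 + 4.78*m^2 + 0.33*m + 2.46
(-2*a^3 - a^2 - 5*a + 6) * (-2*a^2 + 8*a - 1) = 4*a^5 - 14*a^4 + 4*a^3 - 51*a^2 + 53*a - 6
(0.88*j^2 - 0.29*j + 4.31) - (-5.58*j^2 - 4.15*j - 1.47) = 6.46*j^2 + 3.86*j + 5.78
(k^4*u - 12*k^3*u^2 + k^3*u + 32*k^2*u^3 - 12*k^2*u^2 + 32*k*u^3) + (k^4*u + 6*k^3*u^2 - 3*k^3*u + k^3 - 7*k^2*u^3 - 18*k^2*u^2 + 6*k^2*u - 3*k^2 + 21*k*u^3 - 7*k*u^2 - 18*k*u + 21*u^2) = 2*k^4*u - 6*k^3*u^2 - 2*k^3*u + k^3 + 25*k^2*u^3 - 30*k^2*u^2 + 6*k^2*u - 3*k^2 + 53*k*u^3 - 7*k*u^2 - 18*k*u + 21*u^2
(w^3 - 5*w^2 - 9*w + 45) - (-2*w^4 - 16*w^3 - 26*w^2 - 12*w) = 2*w^4 + 17*w^3 + 21*w^2 + 3*w + 45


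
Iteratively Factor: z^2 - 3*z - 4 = (z + 1)*(z - 4)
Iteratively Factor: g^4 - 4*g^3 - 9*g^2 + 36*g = (g - 3)*(g^3 - g^2 - 12*g) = (g - 4)*(g - 3)*(g^2 + 3*g) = (g - 4)*(g - 3)*(g + 3)*(g)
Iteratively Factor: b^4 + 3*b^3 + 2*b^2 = (b)*(b^3 + 3*b^2 + 2*b) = b*(b + 1)*(b^2 + 2*b) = b*(b + 1)*(b + 2)*(b)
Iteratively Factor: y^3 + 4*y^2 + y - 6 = (y - 1)*(y^2 + 5*y + 6) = (y - 1)*(y + 3)*(y + 2)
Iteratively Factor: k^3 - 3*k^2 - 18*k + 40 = (k + 4)*(k^2 - 7*k + 10) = (k - 2)*(k + 4)*(k - 5)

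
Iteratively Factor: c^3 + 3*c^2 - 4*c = (c + 4)*(c^2 - c) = (c - 1)*(c + 4)*(c)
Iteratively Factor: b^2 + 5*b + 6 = (b + 3)*(b + 2)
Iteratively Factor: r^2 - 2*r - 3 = (r + 1)*(r - 3)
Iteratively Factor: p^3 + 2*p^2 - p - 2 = (p + 2)*(p^2 - 1) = (p + 1)*(p + 2)*(p - 1)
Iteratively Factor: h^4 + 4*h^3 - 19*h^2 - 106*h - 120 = (h + 2)*(h^3 + 2*h^2 - 23*h - 60) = (h + 2)*(h + 4)*(h^2 - 2*h - 15) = (h + 2)*(h + 3)*(h + 4)*(h - 5)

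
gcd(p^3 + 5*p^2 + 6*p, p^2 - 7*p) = p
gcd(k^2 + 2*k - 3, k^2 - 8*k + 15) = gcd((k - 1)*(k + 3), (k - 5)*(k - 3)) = 1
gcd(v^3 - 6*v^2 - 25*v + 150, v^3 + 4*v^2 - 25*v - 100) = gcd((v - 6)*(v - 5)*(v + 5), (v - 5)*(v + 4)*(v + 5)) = v^2 - 25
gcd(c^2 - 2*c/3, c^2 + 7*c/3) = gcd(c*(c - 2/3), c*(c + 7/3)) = c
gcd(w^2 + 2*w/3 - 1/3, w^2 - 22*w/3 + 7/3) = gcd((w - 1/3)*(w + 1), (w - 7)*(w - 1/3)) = w - 1/3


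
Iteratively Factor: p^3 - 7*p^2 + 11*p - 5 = (p - 5)*(p^2 - 2*p + 1) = (p - 5)*(p - 1)*(p - 1)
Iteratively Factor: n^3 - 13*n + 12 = (n - 1)*(n^2 + n - 12) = (n - 3)*(n - 1)*(n + 4)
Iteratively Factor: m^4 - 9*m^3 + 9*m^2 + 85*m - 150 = (m - 5)*(m^3 - 4*m^2 - 11*m + 30) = (m - 5)*(m - 2)*(m^2 - 2*m - 15) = (m - 5)*(m - 2)*(m + 3)*(m - 5)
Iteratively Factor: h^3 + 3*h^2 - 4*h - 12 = (h + 3)*(h^2 - 4) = (h + 2)*(h + 3)*(h - 2)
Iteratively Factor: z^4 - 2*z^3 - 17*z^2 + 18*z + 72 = (z - 4)*(z^3 + 2*z^2 - 9*z - 18) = (z - 4)*(z + 2)*(z^2 - 9) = (z - 4)*(z + 2)*(z + 3)*(z - 3)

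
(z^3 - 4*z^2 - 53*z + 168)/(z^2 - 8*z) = z + 4 - 21/z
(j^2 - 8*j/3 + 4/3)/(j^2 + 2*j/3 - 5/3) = (3*j^2 - 8*j + 4)/(3*j^2 + 2*j - 5)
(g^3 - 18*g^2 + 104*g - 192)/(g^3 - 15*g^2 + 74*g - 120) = (g - 8)/(g - 5)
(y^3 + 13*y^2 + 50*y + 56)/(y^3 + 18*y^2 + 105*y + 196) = (y + 2)/(y + 7)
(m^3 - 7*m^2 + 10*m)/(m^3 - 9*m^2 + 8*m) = (m^2 - 7*m + 10)/(m^2 - 9*m + 8)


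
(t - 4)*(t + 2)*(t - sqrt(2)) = t^3 - 2*t^2 - sqrt(2)*t^2 - 8*t + 2*sqrt(2)*t + 8*sqrt(2)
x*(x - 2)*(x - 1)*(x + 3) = x^4 - 7*x^2 + 6*x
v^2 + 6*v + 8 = (v + 2)*(v + 4)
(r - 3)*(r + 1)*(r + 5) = r^3 + 3*r^2 - 13*r - 15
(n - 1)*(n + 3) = n^2 + 2*n - 3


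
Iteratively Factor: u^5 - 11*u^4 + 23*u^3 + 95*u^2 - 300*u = (u)*(u^4 - 11*u^3 + 23*u^2 + 95*u - 300) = u*(u - 4)*(u^3 - 7*u^2 - 5*u + 75) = u*(u - 5)*(u - 4)*(u^2 - 2*u - 15) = u*(u - 5)^2*(u - 4)*(u + 3)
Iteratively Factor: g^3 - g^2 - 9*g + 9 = (g + 3)*(g^2 - 4*g + 3) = (g - 3)*(g + 3)*(g - 1)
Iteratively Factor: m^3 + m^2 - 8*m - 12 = (m + 2)*(m^2 - m - 6) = (m - 3)*(m + 2)*(m + 2)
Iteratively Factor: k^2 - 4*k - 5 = (k - 5)*(k + 1)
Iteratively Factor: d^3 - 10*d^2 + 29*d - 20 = (d - 4)*(d^2 - 6*d + 5) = (d - 4)*(d - 1)*(d - 5)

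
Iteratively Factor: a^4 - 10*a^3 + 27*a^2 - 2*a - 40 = (a - 5)*(a^3 - 5*a^2 + 2*a + 8) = (a - 5)*(a + 1)*(a^2 - 6*a + 8) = (a - 5)*(a - 2)*(a + 1)*(a - 4)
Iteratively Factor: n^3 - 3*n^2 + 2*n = (n - 1)*(n^2 - 2*n) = n*(n - 1)*(n - 2)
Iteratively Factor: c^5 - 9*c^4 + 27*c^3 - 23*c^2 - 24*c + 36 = (c - 3)*(c^4 - 6*c^3 + 9*c^2 + 4*c - 12) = (c - 3)*(c + 1)*(c^3 - 7*c^2 + 16*c - 12) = (c - 3)*(c - 2)*(c + 1)*(c^2 - 5*c + 6) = (c - 3)^2*(c - 2)*(c + 1)*(c - 2)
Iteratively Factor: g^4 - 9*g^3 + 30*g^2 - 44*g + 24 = (g - 3)*(g^3 - 6*g^2 + 12*g - 8) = (g - 3)*(g - 2)*(g^2 - 4*g + 4) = (g - 3)*(g - 2)^2*(g - 2)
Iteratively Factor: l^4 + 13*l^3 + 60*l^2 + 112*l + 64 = (l + 1)*(l^3 + 12*l^2 + 48*l + 64) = (l + 1)*(l + 4)*(l^2 + 8*l + 16) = (l + 1)*(l + 4)^2*(l + 4)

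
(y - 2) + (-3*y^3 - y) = -3*y^3 - 2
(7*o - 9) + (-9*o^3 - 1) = -9*o^3 + 7*o - 10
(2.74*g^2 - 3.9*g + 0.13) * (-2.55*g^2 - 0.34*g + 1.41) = -6.987*g^4 + 9.0134*g^3 + 4.8579*g^2 - 5.5432*g + 0.1833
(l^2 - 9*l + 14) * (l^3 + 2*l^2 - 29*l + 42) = l^5 - 7*l^4 - 33*l^3 + 331*l^2 - 784*l + 588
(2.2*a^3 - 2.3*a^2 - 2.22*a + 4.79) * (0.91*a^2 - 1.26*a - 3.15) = 2.002*a^5 - 4.865*a^4 - 6.0522*a^3 + 14.4011*a^2 + 0.9576*a - 15.0885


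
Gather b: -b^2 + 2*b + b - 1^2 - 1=-b^2 + 3*b - 2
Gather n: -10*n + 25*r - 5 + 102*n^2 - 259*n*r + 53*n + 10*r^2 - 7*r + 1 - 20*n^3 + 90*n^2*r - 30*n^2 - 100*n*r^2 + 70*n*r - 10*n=-20*n^3 + n^2*(90*r + 72) + n*(-100*r^2 - 189*r + 33) + 10*r^2 + 18*r - 4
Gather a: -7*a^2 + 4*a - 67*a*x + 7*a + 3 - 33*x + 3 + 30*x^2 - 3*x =-7*a^2 + a*(11 - 67*x) + 30*x^2 - 36*x + 6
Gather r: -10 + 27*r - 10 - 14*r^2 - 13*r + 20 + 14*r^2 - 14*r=0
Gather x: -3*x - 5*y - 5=-3*x - 5*y - 5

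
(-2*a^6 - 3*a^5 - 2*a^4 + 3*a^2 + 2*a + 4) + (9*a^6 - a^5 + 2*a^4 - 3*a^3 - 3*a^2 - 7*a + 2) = 7*a^6 - 4*a^5 - 3*a^3 - 5*a + 6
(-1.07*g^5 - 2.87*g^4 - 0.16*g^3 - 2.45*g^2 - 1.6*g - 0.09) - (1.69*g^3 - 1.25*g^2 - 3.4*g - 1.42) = -1.07*g^5 - 2.87*g^4 - 1.85*g^3 - 1.2*g^2 + 1.8*g + 1.33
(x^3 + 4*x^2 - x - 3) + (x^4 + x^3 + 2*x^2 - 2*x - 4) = x^4 + 2*x^3 + 6*x^2 - 3*x - 7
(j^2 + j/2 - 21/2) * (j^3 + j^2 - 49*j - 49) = j^5 + 3*j^4/2 - 59*j^3 - 84*j^2 + 490*j + 1029/2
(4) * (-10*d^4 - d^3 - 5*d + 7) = -40*d^4 - 4*d^3 - 20*d + 28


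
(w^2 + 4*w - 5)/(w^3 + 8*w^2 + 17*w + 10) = (w - 1)/(w^2 + 3*w + 2)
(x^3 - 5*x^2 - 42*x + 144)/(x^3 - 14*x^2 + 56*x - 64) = (x^2 + 3*x - 18)/(x^2 - 6*x + 8)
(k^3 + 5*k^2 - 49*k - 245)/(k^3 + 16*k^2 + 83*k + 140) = (k - 7)/(k + 4)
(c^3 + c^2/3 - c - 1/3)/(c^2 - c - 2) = (3*c^2 - 2*c - 1)/(3*(c - 2))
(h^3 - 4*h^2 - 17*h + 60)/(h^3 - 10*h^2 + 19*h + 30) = (h^2 + h - 12)/(h^2 - 5*h - 6)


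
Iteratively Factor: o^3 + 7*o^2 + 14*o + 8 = (o + 1)*(o^2 + 6*o + 8) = (o + 1)*(o + 4)*(o + 2)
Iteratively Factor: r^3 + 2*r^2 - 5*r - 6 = (r - 2)*(r^2 + 4*r + 3) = (r - 2)*(r + 3)*(r + 1)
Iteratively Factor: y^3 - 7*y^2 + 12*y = (y - 3)*(y^2 - 4*y) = y*(y - 3)*(y - 4)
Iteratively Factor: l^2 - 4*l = (l - 4)*(l)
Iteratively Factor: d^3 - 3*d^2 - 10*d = (d)*(d^2 - 3*d - 10) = d*(d - 5)*(d + 2)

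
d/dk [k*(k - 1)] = 2*k - 1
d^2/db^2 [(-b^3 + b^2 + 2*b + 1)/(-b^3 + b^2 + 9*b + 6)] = 6*(7*b^5 + 3*b^4 + 10*b^3 + 44*b^2 + 33*b - 1)/(b^9 - 3*b^8 - 24*b^7 + 35*b^6 + 252*b^5 + 63*b^4 - 945*b^3 - 1566*b^2 - 972*b - 216)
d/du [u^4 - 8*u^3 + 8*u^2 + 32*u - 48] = 4*u^3 - 24*u^2 + 16*u + 32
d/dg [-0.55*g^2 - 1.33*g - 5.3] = -1.1*g - 1.33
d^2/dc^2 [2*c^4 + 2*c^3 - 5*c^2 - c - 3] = 24*c^2 + 12*c - 10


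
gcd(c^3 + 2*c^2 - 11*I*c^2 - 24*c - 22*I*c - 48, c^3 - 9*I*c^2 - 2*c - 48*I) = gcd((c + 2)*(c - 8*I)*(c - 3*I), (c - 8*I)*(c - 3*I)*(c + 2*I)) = c^2 - 11*I*c - 24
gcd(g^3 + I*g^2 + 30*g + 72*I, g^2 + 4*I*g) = g + 4*I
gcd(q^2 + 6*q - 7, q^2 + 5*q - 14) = q + 7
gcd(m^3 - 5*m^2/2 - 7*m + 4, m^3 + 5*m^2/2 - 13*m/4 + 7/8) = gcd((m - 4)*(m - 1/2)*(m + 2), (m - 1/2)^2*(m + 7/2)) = m - 1/2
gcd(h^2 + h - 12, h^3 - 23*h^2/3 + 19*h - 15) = h - 3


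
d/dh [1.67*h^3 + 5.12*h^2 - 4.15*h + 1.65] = 5.01*h^2 + 10.24*h - 4.15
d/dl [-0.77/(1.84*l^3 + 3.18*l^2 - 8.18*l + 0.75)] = (4.2504*l^2 + 4.8972*l - 6.2986)/(1.84*l^3 + 3.18*l^2 - 8.18*l + 0.75)^2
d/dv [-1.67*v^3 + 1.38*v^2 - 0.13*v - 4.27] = -5.01*v^2 + 2.76*v - 0.13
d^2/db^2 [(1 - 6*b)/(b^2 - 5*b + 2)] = 2*(-(2*b - 5)^2*(6*b - 1) + (18*b - 31)*(b^2 - 5*b + 2))/(b^2 - 5*b + 2)^3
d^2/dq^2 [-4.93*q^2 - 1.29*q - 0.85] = -9.86000000000000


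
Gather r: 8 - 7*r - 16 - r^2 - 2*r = -r^2 - 9*r - 8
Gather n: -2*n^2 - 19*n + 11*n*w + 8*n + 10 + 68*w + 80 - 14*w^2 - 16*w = -2*n^2 + n*(11*w - 11) - 14*w^2 + 52*w + 90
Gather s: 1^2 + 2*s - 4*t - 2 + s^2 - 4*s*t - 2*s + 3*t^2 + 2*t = s^2 - 4*s*t + 3*t^2 - 2*t - 1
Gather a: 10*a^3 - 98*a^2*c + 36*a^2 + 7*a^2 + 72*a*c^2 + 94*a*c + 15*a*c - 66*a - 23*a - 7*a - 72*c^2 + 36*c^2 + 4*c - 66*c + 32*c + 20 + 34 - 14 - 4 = 10*a^3 + a^2*(43 - 98*c) + a*(72*c^2 + 109*c - 96) - 36*c^2 - 30*c + 36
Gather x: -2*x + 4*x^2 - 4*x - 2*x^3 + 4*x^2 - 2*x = -2*x^3 + 8*x^2 - 8*x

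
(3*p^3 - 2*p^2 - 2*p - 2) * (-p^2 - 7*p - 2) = -3*p^5 - 19*p^4 + 10*p^3 + 20*p^2 + 18*p + 4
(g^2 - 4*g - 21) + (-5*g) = g^2 - 9*g - 21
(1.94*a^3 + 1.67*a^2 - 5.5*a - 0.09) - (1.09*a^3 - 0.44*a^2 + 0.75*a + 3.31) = 0.85*a^3 + 2.11*a^2 - 6.25*a - 3.4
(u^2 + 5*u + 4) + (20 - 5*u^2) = -4*u^2 + 5*u + 24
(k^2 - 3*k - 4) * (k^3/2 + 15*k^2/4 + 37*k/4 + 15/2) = k^5/2 + 9*k^4/4 - 4*k^3 - 141*k^2/4 - 119*k/2 - 30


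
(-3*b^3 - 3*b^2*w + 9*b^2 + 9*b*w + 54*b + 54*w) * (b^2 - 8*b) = -3*b^5 - 3*b^4*w + 33*b^4 + 33*b^3*w - 18*b^3 - 18*b^2*w - 432*b^2 - 432*b*w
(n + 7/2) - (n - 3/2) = 5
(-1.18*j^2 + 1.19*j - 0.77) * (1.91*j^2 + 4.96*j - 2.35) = -2.2538*j^4 - 3.5799*j^3 + 7.2047*j^2 - 6.6157*j + 1.8095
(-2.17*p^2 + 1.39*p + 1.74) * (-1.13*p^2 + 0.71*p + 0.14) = 2.4521*p^4 - 3.1114*p^3 - 1.2831*p^2 + 1.43*p + 0.2436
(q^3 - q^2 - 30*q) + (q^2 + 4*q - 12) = q^3 - 26*q - 12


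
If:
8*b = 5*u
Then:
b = 5*u/8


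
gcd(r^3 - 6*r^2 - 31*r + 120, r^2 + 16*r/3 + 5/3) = r + 5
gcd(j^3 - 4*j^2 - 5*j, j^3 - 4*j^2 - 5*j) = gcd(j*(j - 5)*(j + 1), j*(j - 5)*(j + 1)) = j^3 - 4*j^2 - 5*j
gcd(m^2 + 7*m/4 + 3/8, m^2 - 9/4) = m + 3/2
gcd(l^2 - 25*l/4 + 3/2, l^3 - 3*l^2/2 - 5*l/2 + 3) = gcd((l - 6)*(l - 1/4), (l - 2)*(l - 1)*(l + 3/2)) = 1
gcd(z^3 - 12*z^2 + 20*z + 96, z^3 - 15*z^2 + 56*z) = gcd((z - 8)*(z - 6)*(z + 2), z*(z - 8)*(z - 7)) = z - 8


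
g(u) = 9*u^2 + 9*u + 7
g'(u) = 18*u + 9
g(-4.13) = 123.34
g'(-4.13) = -65.34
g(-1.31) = 10.65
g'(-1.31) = -14.58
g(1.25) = 32.31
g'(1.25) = 31.50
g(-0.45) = 4.77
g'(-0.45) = 0.90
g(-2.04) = 26.09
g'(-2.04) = -27.72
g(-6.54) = 333.08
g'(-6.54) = -108.72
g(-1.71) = 17.93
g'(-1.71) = -21.78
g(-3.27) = 73.81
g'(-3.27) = -49.86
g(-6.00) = 277.00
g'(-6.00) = -99.00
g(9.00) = 817.00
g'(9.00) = 171.00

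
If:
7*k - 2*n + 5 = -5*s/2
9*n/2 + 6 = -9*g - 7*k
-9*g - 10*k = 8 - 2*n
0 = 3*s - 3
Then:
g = 229/711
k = -179/158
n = -17/79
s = 1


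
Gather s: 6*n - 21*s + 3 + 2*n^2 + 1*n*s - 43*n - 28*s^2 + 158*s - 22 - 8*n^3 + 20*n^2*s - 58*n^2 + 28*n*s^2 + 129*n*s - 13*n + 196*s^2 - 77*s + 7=-8*n^3 - 56*n^2 - 50*n + s^2*(28*n + 168) + s*(20*n^2 + 130*n + 60) - 12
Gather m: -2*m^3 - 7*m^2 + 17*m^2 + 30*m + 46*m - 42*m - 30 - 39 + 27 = -2*m^3 + 10*m^2 + 34*m - 42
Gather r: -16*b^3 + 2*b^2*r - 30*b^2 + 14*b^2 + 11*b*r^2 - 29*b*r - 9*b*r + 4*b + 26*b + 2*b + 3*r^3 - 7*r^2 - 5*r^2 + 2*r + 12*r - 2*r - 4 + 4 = -16*b^3 - 16*b^2 + 32*b + 3*r^3 + r^2*(11*b - 12) + r*(2*b^2 - 38*b + 12)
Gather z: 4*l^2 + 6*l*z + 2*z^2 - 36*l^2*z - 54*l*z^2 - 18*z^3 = 4*l^2 - 18*z^3 + z^2*(2 - 54*l) + z*(-36*l^2 + 6*l)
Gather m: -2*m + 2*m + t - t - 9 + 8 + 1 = 0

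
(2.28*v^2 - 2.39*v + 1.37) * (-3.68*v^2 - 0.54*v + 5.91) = -8.3904*v^4 + 7.564*v^3 + 9.7238*v^2 - 14.8647*v + 8.0967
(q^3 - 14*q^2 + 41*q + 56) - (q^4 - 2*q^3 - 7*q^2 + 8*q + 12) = -q^4 + 3*q^3 - 7*q^2 + 33*q + 44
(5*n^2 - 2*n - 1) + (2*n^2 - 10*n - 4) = 7*n^2 - 12*n - 5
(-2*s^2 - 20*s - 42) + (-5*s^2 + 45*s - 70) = -7*s^2 + 25*s - 112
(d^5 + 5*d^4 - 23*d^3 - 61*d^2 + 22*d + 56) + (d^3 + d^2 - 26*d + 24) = d^5 + 5*d^4 - 22*d^3 - 60*d^2 - 4*d + 80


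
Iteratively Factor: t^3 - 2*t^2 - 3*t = (t - 3)*(t^2 + t) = (t - 3)*(t + 1)*(t)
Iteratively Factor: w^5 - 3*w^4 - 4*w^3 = (w)*(w^4 - 3*w^3 - 4*w^2) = w*(w + 1)*(w^3 - 4*w^2) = w^2*(w + 1)*(w^2 - 4*w) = w^2*(w - 4)*(w + 1)*(w)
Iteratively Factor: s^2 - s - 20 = (s + 4)*(s - 5)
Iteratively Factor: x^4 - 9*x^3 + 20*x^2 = (x - 5)*(x^3 - 4*x^2) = x*(x - 5)*(x^2 - 4*x) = x^2*(x - 5)*(x - 4)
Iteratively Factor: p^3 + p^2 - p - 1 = (p - 1)*(p^2 + 2*p + 1) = (p - 1)*(p + 1)*(p + 1)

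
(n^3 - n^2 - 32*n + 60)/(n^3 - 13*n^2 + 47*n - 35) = (n^2 + 4*n - 12)/(n^2 - 8*n + 7)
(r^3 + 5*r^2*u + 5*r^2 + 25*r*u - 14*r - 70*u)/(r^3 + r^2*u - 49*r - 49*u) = (r^2 + 5*r*u - 2*r - 10*u)/(r^2 + r*u - 7*r - 7*u)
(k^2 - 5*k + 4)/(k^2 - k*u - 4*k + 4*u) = (1 - k)/(-k + u)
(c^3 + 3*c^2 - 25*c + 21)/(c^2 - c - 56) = (c^2 - 4*c + 3)/(c - 8)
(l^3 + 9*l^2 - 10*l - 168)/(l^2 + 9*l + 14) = (l^2 + 2*l - 24)/(l + 2)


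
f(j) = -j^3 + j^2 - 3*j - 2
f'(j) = -3*j^2 + 2*j - 3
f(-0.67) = 0.76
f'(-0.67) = -5.69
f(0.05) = -2.15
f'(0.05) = -2.91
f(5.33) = -141.00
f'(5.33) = -77.57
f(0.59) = -3.63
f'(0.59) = -2.86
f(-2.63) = 31.00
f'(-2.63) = -29.01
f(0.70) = -3.95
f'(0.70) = -3.07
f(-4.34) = 111.60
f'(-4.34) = -68.19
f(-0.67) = 0.76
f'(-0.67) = -5.69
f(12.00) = -1622.00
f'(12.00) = -411.00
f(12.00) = -1622.00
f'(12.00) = -411.00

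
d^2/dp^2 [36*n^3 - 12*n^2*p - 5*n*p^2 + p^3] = -10*n + 6*p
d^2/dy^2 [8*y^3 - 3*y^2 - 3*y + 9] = 48*y - 6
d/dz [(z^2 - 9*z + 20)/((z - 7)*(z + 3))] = (5*z^2 - 82*z + 269)/(z^4 - 8*z^3 - 26*z^2 + 168*z + 441)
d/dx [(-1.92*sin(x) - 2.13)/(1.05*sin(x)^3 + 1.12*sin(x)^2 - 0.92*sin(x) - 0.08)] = (4.032*sin(x)^3 + 8.8599*sin(x)^2 + 4.7712*sin(x) - 1.806)*cos(x)/(1.1025*sin(x)^6 + 2.352*sin(x)^5 - 0.6776*sin(x)^4 - 2.2288*sin(x)^3 + 0.6672*sin(x)^2 + 0.1472*sin(x) + 0.0064)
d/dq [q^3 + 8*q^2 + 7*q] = 3*q^2 + 16*q + 7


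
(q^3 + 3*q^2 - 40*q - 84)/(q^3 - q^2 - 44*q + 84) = (q + 2)/(q - 2)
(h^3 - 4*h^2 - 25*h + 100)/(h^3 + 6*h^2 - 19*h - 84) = (h^2 - 25)/(h^2 + 10*h + 21)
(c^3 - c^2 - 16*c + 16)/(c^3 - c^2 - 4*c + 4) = (c^2 - 16)/(c^2 - 4)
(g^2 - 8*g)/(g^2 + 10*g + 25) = g*(g - 8)/(g^2 + 10*g + 25)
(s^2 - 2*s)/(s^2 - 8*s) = (s - 2)/(s - 8)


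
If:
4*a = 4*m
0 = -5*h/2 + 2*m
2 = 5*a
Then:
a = 2/5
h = 8/25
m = 2/5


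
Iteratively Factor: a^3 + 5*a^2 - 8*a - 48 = (a - 3)*(a^2 + 8*a + 16) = (a - 3)*(a + 4)*(a + 4)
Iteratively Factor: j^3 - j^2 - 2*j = (j)*(j^2 - j - 2) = j*(j + 1)*(j - 2)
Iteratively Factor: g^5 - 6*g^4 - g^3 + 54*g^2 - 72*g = (g - 3)*(g^4 - 3*g^3 - 10*g^2 + 24*g) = g*(g - 3)*(g^3 - 3*g^2 - 10*g + 24) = g*(g - 3)*(g - 2)*(g^2 - g - 12) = g*(g - 4)*(g - 3)*(g - 2)*(g + 3)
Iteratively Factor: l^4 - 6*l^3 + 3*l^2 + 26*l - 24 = (l - 1)*(l^3 - 5*l^2 - 2*l + 24) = (l - 1)*(l + 2)*(l^2 - 7*l + 12) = (l - 3)*(l - 1)*(l + 2)*(l - 4)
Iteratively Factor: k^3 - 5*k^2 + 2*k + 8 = (k - 4)*(k^2 - k - 2) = (k - 4)*(k + 1)*(k - 2)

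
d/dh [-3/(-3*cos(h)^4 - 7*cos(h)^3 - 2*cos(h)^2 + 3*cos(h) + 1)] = 3*(12*cos(h)^3 + 21*cos(h)^2 + 4*cos(h) - 3)*sin(h)/((-sin(h)^2 + cos(h))^2*(cos(h) + 1)^2*(3*cos(h) + 1)^2)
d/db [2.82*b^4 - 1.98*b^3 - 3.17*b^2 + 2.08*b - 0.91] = 11.28*b^3 - 5.94*b^2 - 6.34*b + 2.08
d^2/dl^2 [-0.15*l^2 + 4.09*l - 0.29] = -0.300000000000000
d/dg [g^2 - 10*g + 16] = 2*g - 10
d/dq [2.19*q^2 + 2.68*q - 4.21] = 4.38*q + 2.68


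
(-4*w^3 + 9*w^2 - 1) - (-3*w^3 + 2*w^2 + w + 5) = -w^3 + 7*w^2 - w - 6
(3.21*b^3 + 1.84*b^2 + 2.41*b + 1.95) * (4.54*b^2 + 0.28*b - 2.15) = 14.5734*b^5 + 9.2524*b^4 + 4.5551*b^3 + 5.5718*b^2 - 4.6355*b - 4.1925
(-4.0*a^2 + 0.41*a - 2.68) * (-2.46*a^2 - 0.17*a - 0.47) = 9.84*a^4 - 0.3286*a^3 + 8.4031*a^2 + 0.2629*a + 1.2596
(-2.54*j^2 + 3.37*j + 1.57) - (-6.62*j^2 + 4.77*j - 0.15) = 4.08*j^2 - 1.4*j + 1.72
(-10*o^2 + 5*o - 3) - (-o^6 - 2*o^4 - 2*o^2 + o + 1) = o^6 + 2*o^4 - 8*o^2 + 4*o - 4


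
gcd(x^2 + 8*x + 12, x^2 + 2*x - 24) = x + 6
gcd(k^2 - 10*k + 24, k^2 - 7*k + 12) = k - 4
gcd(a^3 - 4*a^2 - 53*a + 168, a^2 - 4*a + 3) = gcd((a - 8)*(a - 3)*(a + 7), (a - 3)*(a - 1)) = a - 3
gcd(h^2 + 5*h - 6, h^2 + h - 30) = h + 6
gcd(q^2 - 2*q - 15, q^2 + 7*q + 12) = q + 3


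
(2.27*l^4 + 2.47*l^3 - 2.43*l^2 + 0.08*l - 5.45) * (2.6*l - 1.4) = 5.902*l^5 + 3.244*l^4 - 9.776*l^3 + 3.61*l^2 - 14.282*l + 7.63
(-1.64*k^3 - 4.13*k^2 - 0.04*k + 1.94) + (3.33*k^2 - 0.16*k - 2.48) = -1.64*k^3 - 0.8*k^2 - 0.2*k - 0.54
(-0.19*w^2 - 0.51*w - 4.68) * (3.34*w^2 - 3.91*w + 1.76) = -0.6346*w^4 - 0.9605*w^3 - 13.9715*w^2 + 17.4012*w - 8.2368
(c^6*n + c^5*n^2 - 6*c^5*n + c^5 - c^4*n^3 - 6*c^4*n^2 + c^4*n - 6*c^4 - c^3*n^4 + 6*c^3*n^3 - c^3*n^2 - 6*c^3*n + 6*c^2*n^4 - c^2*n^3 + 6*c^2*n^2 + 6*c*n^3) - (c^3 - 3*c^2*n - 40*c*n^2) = c^6*n + c^5*n^2 - 6*c^5*n + c^5 - c^4*n^3 - 6*c^4*n^2 + c^4*n - 6*c^4 - c^3*n^4 + 6*c^3*n^3 - c^3*n^2 - 6*c^3*n - c^3 + 6*c^2*n^4 - c^2*n^3 + 6*c^2*n^2 + 3*c^2*n + 6*c*n^3 + 40*c*n^2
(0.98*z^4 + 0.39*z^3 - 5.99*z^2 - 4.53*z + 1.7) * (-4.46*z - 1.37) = -4.3708*z^5 - 3.082*z^4 + 26.1811*z^3 + 28.4101*z^2 - 1.3759*z - 2.329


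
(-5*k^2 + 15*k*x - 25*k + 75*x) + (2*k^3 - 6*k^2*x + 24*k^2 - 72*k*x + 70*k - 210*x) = 2*k^3 - 6*k^2*x + 19*k^2 - 57*k*x + 45*k - 135*x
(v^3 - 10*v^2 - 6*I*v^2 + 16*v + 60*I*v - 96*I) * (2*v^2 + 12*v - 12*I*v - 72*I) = 2*v^5 - 8*v^4 - 24*I*v^4 - 160*v^3 + 96*I*v^3 + 480*v^2 + 1056*I*v^2 + 3168*v - 2304*I*v - 6912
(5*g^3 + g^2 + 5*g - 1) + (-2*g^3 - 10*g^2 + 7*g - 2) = 3*g^3 - 9*g^2 + 12*g - 3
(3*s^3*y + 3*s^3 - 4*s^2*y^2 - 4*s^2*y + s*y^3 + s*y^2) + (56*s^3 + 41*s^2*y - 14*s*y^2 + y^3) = 3*s^3*y + 59*s^3 - 4*s^2*y^2 + 37*s^2*y + s*y^3 - 13*s*y^2 + y^3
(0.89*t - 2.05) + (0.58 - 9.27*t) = -8.38*t - 1.47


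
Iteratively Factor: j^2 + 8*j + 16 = (j + 4)*(j + 4)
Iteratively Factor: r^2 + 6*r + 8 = (r + 2)*(r + 4)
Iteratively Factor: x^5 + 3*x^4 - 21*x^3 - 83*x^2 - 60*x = (x - 5)*(x^4 + 8*x^3 + 19*x^2 + 12*x) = (x - 5)*(x + 1)*(x^3 + 7*x^2 + 12*x) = (x - 5)*(x + 1)*(x + 3)*(x^2 + 4*x) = (x - 5)*(x + 1)*(x + 3)*(x + 4)*(x)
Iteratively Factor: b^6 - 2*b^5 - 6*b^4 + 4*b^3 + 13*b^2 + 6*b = (b - 3)*(b^5 + b^4 - 3*b^3 - 5*b^2 - 2*b) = (b - 3)*(b + 1)*(b^4 - 3*b^2 - 2*b) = (b - 3)*(b + 1)^2*(b^3 - b^2 - 2*b) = b*(b - 3)*(b + 1)^2*(b^2 - b - 2) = b*(b - 3)*(b + 1)^3*(b - 2)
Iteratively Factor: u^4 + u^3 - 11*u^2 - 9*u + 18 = (u - 3)*(u^3 + 4*u^2 + u - 6) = (u - 3)*(u + 2)*(u^2 + 2*u - 3) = (u - 3)*(u + 2)*(u + 3)*(u - 1)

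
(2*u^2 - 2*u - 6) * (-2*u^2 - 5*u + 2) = -4*u^4 - 6*u^3 + 26*u^2 + 26*u - 12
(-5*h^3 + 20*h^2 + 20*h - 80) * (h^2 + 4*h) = -5*h^5 + 100*h^3 - 320*h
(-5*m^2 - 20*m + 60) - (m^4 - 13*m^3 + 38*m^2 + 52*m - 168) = -m^4 + 13*m^3 - 43*m^2 - 72*m + 228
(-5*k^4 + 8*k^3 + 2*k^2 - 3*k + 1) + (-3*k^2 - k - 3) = -5*k^4 + 8*k^3 - k^2 - 4*k - 2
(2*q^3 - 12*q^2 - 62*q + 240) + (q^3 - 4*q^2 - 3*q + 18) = 3*q^3 - 16*q^2 - 65*q + 258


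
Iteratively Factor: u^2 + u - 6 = (u - 2)*(u + 3)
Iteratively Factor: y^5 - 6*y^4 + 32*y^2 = (y - 4)*(y^4 - 2*y^3 - 8*y^2) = y*(y - 4)*(y^3 - 2*y^2 - 8*y) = y*(y - 4)*(y + 2)*(y^2 - 4*y) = y*(y - 4)^2*(y + 2)*(y)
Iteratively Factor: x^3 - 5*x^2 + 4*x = (x)*(x^2 - 5*x + 4) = x*(x - 1)*(x - 4)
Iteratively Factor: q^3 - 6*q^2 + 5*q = (q)*(q^2 - 6*q + 5) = q*(q - 1)*(q - 5)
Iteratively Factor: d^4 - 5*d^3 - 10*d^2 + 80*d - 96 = (d - 4)*(d^3 - d^2 - 14*d + 24) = (d - 4)*(d - 2)*(d^2 + d - 12) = (d - 4)*(d - 3)*(d - 2)*(d + 4)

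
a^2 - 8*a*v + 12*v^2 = (a - 6*v)*(a - 2*v)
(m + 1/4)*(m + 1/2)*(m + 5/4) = m^3 + 2*m^2 + 17*m/16 + 5/32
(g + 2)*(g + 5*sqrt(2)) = g^2 + 2*g + 5*sqrt(2)*g + 10*sqrt(2)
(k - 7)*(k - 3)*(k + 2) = k^3 - 8*k^2 + k + 42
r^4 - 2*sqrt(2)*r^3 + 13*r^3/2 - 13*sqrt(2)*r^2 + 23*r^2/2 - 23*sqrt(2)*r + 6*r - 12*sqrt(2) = (r + 1)*(r + 3/2)*(r + 4)*(r - 2*sqrt(2))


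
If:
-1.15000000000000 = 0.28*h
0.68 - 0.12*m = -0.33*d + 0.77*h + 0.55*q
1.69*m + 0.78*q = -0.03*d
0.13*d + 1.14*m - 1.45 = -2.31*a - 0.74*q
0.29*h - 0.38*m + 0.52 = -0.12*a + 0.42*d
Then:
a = -0.33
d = 2.20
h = -4.11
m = -4.31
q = 9.25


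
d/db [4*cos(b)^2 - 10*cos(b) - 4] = 2*(5 - 4*cos(b))*sin(b)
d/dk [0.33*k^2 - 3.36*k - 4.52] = 0.66*k - 3.36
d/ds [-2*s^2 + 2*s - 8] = 2 - 4*s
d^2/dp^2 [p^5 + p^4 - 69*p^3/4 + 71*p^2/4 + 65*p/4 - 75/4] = 20*p^3 + 12*p^2 - 207*p/2 + 71/2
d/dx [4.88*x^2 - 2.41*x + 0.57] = 9.76*x - 2.41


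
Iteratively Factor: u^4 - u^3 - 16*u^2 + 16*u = (u)*(u^3 - u^2 - 16*u + 16) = u*(u + 4)*(u^2 - 5*u + 4) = u*(u - 1)*(u + 4)*(u - 4)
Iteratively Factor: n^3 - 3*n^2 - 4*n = (n + 1)*(n^2 - 4*n) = (n - 4)*(n + 1)*(n)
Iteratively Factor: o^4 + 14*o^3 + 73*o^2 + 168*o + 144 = (o + 3)*(o^3 + 11*o^2 + 40*o + 48) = (o + 3)*(o + 4)*(o^2 + 7*o + 12) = (o + 3)*(o + 4)^2*(o + 3)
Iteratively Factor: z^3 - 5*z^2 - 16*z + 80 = (z + 4)*(z^2 - 9*z + 20) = (z - 4)*(z + 4)*(z - 5)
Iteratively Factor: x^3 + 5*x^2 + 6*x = (x)*(x^2 + 5*x + 6) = x*(x + 2)*(x + 3)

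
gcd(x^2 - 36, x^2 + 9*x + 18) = x + 6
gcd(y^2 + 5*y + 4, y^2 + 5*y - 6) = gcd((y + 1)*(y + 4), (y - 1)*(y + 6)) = 1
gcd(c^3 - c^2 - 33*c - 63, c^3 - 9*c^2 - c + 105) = c^2 - 4*c - 21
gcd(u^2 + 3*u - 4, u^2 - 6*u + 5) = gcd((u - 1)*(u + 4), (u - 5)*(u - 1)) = u - 1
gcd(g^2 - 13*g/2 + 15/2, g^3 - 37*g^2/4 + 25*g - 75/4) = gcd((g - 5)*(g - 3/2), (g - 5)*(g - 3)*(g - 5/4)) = g - 5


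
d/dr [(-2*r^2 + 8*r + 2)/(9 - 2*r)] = 4*(r^2 - 9*r + 19)/(4*r^2 - 36*r + 81)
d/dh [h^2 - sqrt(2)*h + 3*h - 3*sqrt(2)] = 2*h - sqrt(2) + 3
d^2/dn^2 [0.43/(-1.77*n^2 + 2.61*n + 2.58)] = (-2.694294*n^2 + 3.972942*n + 0.43*(3.54*n - 2.61)*(7.08*n - 5.22) + 3.927276)/(-1.77*n^2 + 2.61*n + 2.58)^3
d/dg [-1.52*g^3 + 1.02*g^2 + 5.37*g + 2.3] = -4.56*g^2 + 2.04*g + 5.37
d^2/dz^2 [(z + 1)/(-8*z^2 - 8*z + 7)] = 16*(-8*(z + 1)*(2*z + 1)^2 + (3*z + 2)*(8*z^2 + 8*z - 7))/(8*z^2 + 8*z - 7)^3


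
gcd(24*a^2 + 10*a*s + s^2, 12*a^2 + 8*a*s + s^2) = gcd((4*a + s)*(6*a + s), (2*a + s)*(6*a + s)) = 6*a + s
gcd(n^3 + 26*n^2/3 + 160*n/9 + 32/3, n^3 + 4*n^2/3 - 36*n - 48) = n^2 + 22*n/3 + 8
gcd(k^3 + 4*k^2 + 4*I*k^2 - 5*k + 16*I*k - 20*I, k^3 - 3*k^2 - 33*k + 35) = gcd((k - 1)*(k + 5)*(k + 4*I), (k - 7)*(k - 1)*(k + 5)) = k^2 + 4*k - 5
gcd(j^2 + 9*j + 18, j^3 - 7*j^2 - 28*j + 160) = 1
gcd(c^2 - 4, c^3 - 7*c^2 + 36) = c + 2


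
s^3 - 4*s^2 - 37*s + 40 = (s - 8)*(s - 1)*(s + 5)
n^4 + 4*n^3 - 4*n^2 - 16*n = n*(n - 2)*(n + 2)*(n + 4)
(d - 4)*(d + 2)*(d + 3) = d^3 + d^2 - 14*d - 24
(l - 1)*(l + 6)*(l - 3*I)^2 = l^4 + 5*l^3 - 6*I*l^3 - 15*l^2 - 30*I*l^2 - 45*l + 36*I*l + 54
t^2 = t^2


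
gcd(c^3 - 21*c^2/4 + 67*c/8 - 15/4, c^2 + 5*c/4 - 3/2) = c - 3/4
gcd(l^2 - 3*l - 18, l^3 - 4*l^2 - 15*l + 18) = l^2 - 3*l - 18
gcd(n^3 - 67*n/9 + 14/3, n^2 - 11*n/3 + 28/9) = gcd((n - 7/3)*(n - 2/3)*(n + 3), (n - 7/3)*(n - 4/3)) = n - 7/3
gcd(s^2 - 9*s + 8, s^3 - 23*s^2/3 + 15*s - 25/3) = s - 1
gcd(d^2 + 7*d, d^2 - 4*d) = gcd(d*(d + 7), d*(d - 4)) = d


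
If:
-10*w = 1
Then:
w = -1/10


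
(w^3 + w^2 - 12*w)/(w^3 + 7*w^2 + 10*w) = (w^2 + w - 12)/(w^2 + 7*w + 10)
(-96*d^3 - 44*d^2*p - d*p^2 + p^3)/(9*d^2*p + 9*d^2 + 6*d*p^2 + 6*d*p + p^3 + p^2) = (-32*d^2 - 4*d*p + p^2)/(3*d*p + 3*d + p^2 + p)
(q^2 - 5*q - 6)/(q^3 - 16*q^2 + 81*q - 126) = (q + 1)/(q^2 - 10*q + 21)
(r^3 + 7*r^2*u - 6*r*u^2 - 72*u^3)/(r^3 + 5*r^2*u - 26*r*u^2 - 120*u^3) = (r - 3*u)/(r - 5*u)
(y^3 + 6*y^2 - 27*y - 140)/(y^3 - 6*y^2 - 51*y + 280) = (y + 4)/(y - 8)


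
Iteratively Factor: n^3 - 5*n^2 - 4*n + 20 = (n + 2)*(n^2 - 7*n + 10) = (n - 5)*(n + 2)*(n - 2)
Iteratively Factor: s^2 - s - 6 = (s - 3)*(s + 2)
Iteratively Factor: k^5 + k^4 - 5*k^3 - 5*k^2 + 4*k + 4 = (k + 2)*(k^4 - k^3 - 3*k^2 + k + 2) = (k - 1)*(k + 2)*(k^3 - 3*k - 2) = (k - 1)*(k + 1)*(k + 2)*(k^2 - k - 2) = (k - 1)*(k + 1)^2*(k + 2)*(k - 2)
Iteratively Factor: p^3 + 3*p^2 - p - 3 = (p + 1)*(p^2 + 2*p - 3) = (p + 1)*(p + 3)*(p - 1)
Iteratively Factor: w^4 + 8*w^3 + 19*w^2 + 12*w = (w + 1)*(w^3 + 7*w^2 + 12*w) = (w + 1)*(w + 4)*(w^2 + 3*w) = w*(w + 1)*(w + 4)*(w + 3)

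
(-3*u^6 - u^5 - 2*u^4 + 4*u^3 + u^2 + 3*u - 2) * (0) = 0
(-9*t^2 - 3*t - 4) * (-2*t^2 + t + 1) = 18*t^4 - 3*t^3 - 4*t^2 - 7*t - 4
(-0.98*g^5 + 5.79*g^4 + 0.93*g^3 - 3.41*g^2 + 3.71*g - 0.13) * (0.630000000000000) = -0.6174*g^5 + 3.6477*g^4 + 0.5859*g^3 - 2.1483*g^2 + 2.3373*g - 0.0819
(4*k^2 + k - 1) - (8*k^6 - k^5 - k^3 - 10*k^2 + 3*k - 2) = -8*k^6 + k^5 + k^3 + 14*k^2 - 2*k + 1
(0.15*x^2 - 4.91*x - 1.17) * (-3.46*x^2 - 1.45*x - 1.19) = -0.519*x^4 + 16.7711*x^3 + 10.9892*x^2 + 7.5394*x + 1.3923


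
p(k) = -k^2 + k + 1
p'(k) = 1 - 2*k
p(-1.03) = -1.09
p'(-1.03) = 3.06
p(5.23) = -21.12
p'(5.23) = -9.46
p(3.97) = -10.79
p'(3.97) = -6.94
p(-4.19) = -20.75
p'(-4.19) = 9.38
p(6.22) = -31.47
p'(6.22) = -11.44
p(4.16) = -12.15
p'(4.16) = -7.32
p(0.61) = 1.24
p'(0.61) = -0.22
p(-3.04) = -11.28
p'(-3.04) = 7.08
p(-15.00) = -239.00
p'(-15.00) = 31.00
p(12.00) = -131.00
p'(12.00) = -23.00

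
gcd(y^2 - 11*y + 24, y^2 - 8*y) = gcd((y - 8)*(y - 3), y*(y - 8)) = y - 8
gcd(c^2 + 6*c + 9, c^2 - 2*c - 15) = c + 3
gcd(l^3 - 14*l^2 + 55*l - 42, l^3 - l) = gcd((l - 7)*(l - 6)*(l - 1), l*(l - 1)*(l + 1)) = l - 1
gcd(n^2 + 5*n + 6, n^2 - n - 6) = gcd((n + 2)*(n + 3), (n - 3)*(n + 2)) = n + 2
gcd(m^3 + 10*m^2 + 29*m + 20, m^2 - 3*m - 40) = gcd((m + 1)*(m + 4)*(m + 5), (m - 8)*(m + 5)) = m + 5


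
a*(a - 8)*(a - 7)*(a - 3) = a^4 - 18*a^3 + 101*a^2 - 168*a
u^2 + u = u*(u + 1)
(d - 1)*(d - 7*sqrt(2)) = d^2 - 7*sqrt(2)*d - d + 7*sqrt(2)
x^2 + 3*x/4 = x*(x + 3/4)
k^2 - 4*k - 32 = (k - 8)*(k + 4)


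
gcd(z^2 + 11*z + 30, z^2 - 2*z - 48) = z + 6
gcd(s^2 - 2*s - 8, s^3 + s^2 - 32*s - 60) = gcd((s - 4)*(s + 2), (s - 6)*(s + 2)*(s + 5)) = s + 2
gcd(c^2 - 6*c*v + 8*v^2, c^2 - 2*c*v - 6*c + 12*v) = -c + 2*v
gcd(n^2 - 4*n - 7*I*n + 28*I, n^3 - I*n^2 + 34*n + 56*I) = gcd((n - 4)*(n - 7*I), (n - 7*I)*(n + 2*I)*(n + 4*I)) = n - 7*I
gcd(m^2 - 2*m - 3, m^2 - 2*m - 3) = m^2 - 2*m - 3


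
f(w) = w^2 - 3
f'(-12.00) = -24.00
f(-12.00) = 141.00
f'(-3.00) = -6.00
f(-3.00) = 6.00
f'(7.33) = 14.66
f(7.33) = 50.73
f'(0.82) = 1.64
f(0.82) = -2.33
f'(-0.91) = -1.82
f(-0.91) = -2.17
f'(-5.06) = -10.12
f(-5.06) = 22.60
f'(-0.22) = -0.44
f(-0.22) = -2.95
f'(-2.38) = -4.76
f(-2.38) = 2.66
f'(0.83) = 1.66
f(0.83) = -2.31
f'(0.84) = 1.68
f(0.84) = -2.29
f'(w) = 2*w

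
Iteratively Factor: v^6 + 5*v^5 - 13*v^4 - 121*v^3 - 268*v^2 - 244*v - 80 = (v + 1)*(v^5 + 4*v^4 - 17*v^3 - 104*v^2 - 164*v - 80) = (v - 5)*(v + 1)*(v^4 + 9*v^3 + 28*v^2 + 36*v + 16) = (v - 5)*(v + 1)*(v + 2)*(v^3 + 7*v^2 + 14*v + 8) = (v - 5)*(v + 1)*(v + 2)*(v + 4)*(v^2 + 3*v + 2) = (v - 5)*(v + 1)*(v + 2)^2*(v + 4)*(v + 1)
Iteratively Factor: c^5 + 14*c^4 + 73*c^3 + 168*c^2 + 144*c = (c + 4)*(c^4 + 10*c^3 + 33*c^2 + 36*c) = (c + 3)*(c + 4)*(c^3 + 7*c^2 + 12*c) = c*(c + 3)*(c + 4)*(c^2 + 7*c + 12) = c*(c + 3)^2*(c + 4)*(c + 4)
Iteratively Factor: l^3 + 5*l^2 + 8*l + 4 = (l + 2)*(l^2 + 3*l + 2) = (l + 2)^2*(l + 1)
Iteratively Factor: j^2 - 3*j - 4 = (j + 1)*(j - 4)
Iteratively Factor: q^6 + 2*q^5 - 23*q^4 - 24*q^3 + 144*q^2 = (q + 4)*(q^5 - 2*q^4 - 15*q^3 + 36*q^2) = q*(q + 4)*(q^4 - 2*q^3 - 15*q^2 + 36*q) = q*(q + 4)^2*(q^3 - 6*q^2 + 9*q) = q^2*(q + 4)^2*(q^2 - 6*q + 9) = q^2*(q - 3)*(q + 4)^2*(q - 3)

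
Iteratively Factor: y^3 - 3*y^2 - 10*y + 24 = (y + 3)*(y^2 - 6*y + 8) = (y - 2)*(y + 3)*(y - 4)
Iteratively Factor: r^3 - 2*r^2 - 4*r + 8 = (r - 2)*(r^2 - 4) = (r - 2)*(r + 2)*(r - 2)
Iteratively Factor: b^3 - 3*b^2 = (b - 3)*(b^2) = b*(b - 3)*(b)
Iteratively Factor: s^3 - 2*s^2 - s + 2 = (s - 2)*(s^2 - 1) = (s - 2)*(s - 1)*(s + 1)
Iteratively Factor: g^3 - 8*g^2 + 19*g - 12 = (g - 1)*(g^2 - 7*g + 12) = (g - 3)*(g - 1)*(g - 4)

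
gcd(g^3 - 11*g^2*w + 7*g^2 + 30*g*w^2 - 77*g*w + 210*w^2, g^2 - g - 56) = g + 7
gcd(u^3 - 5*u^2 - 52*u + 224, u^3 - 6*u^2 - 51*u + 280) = u^2 - u - 56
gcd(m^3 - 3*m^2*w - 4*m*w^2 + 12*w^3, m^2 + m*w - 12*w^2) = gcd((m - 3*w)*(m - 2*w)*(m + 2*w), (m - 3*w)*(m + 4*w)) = -m + 3*w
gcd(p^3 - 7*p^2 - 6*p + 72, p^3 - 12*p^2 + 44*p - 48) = p^2 - 10*p + 24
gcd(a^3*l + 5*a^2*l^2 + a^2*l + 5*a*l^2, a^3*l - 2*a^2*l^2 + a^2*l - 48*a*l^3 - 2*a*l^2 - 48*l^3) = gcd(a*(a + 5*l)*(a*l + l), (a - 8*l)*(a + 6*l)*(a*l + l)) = a*l + l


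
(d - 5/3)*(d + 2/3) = d^2 - d - 10/9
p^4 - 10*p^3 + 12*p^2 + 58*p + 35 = (p - 7)*(p - 5)*(p + 1)^2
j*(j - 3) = j^2 - 3*j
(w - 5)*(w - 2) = w^2 - 7*w + 10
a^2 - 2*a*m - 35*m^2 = (a - 7*m)*(a + 5*m)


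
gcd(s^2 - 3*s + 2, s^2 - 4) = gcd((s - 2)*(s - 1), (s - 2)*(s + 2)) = s - 2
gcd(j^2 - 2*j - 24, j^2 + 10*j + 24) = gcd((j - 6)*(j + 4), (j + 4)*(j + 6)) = j + 4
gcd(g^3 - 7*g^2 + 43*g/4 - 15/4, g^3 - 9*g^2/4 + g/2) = 1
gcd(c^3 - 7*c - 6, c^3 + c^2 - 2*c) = c + 2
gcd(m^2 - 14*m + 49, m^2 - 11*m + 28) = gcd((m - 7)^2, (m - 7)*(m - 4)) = m - 7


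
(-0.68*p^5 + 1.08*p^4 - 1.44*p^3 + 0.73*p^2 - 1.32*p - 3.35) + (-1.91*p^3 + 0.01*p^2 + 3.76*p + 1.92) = -0.68*p^5 + 1.08*p^4 - 3.35*p^3 + 0.74*p^2 + 2.44*p - 1.43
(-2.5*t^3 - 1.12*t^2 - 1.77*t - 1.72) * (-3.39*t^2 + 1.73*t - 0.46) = 8.475*t^5 - 0.5282*t^4 + 5.2127*t^3 + 3.2839*t^2 - 2.1614*t + 0.7912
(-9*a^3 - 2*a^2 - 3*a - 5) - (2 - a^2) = -9*a^3 - a^2 - 3*a - 7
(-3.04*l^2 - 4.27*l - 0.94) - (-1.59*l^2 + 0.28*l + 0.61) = -1.45*l^2 - 4.55*l - 1.55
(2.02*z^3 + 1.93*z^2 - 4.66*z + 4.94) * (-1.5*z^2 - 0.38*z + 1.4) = -3.03*z^5 - 3.6626*z^4 + 9.0846*z^3 - 2.9372*z^2 - 8.4012*z + 6.916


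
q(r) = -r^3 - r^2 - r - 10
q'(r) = -3*r^2 - 2*r - 1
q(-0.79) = -9.34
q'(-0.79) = -1.29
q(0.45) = -10.74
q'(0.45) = -2.51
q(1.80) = -20.87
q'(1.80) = -14.32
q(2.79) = -42.29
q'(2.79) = -29.93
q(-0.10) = -9.91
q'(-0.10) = -0.83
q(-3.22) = 16.24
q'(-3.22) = -25.67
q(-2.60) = 3.42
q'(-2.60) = -16.08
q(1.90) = -22.37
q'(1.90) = -15.63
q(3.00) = -49.00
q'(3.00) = -34.00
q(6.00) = -268.00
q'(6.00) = -121.00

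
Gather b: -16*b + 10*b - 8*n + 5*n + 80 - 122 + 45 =-6*b - 3*n + 3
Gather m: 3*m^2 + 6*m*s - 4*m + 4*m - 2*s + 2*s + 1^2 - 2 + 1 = 3*m^2 + 6*m*s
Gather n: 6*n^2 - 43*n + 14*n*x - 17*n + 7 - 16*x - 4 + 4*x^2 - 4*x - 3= 6*n^2 + n*(14*x - 60) + 4*x^2 - 20*x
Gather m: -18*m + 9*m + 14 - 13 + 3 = 4 - 9*m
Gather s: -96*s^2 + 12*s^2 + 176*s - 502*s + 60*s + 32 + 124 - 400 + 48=-84*s^2 - 266*s - 196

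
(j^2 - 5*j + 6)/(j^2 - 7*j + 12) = (j - 2)/(j - 4)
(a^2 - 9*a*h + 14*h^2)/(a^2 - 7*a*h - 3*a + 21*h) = (a - 2*h)/(a - 3)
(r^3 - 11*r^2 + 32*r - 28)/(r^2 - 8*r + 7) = (r^2 - 4*r + 4)/(r - 1)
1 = 1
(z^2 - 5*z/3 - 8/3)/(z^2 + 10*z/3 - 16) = (z + 1)/(z + 6)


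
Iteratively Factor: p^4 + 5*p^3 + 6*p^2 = (p)*(p^3 + 5*p^2 + 6*p) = p^2*(p^2 + 5*p + 6) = p^2*(p + 3)*(p + 2)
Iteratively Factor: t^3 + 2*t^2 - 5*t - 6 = (t + 3)*(t^2 - t - 2) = (t - 2)*(t + 3)*(t + 1)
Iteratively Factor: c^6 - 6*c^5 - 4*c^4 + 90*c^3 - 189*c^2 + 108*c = (c + 4)*(c^5 - 10*c^4 + 36*c^3 - 54*c^2 + 27*c) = (c - 1)*(c + 4)*(c^4 - 9*c^3 + 27*c^2 - 27*c) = (c - 3)*(c - 1)*(c + 4)*(c^3 - 6*c^2 + 9*c) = c*(c - 3)*(c - 1)*(c + 4)*(c^2 - 6*c + 9) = c*(c - 3)^2*(c - 1)*(c + 4)*(c - 3)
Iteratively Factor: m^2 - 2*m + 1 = (m - 1)*(m - 1)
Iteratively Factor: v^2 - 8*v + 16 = (v - 4)*(v - 4)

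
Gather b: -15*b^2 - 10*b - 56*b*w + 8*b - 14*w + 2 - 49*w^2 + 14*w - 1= -15*b^2 + b*(-56*w - 2) - 49*w^2 + 1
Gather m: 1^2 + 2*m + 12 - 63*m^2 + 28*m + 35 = -63*m^2 + 30*m + 48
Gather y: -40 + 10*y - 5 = 10*y - 45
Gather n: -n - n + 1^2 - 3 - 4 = -2*n - 6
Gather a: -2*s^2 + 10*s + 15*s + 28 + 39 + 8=-2*s^2 + 25*s + 75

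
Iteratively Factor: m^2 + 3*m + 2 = (m + 2)*(m + 1)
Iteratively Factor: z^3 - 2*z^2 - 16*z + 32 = (z - 4)*(z^2 + 2*z - 8) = (z - 4)*(z + 4)*(z - 2)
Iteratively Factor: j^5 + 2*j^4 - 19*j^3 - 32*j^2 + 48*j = (j + 4)*(j^4 - 2*j^3 - 11*j^2 + 12*j) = (j - 4)*(j + 4)*(j^3 + 2*j^2 - 3*j) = (j - 4)*(j - 1)*(j + 4)*(j^2 + 3*j) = j*(j - 4)*(j - 1)*(j + 4)*(j + 3)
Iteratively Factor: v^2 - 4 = (v + 2)*(v - 2)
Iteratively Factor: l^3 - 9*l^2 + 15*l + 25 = (l - 5)*(l^2 - 4*l - 5) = (l - 5)^2*(l + 1)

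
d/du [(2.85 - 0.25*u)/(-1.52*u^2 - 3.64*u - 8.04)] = (-0.38*u^2 + 8.664*u + 12.384)/(2.3104*u^4 + 11.0656*u^3 + 37.6912*u^2 + 58.5312*u + 64.6416)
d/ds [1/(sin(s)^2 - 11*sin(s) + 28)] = (11 - 2*sin(s))*cos(s)/(sin(s)^2 - 11*sin(s) + 28)^2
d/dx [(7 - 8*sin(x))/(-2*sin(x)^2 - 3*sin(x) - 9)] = (-16*sin(x)^2 + 28*sin(x) + 93)*cos(x)/(3*sin(x) - cos(2*x) + 10)^2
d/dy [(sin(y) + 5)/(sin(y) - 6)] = -11*cos(y)/(sin(y) - 6)^2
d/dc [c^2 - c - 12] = 2*c - 1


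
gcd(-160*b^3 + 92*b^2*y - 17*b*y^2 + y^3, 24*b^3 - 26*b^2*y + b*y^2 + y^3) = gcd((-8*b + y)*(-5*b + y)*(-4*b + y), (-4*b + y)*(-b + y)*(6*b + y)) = -4*b + y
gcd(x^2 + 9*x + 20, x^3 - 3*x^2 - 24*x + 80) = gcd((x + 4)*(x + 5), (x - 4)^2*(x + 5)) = x + 5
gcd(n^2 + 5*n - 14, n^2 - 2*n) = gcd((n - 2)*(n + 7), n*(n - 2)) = n - 2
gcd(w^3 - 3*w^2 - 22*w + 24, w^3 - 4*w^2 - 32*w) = w + 4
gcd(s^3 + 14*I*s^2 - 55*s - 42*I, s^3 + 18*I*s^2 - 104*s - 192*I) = s + 6*I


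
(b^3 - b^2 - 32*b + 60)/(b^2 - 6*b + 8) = (b^2 + b - 30)/(b - 4)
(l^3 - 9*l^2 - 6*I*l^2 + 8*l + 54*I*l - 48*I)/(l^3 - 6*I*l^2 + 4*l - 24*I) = (l^2 - 9*l + 8)/(l^2 + 4)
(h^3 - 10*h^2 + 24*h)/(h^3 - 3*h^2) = (h^2 - 10*h + 24)/(h*(h - 3))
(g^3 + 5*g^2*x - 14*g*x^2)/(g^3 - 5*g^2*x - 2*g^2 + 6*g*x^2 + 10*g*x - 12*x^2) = g*(-g - 7*x)/(-g^2 + 3*g*x + 2*g - 6*x)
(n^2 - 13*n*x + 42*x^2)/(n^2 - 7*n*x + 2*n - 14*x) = (n - 6*x)/(n + 2)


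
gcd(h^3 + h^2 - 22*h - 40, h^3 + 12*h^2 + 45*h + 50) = h + 2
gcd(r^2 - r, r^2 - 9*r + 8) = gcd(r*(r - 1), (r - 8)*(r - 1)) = r - 1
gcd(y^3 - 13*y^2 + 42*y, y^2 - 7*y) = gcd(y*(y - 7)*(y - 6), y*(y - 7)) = y^2 - 7*y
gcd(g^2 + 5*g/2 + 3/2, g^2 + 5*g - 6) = 1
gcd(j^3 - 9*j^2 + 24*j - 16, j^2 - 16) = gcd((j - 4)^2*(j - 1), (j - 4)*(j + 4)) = j - 4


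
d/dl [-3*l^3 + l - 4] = 1 - 9*l^2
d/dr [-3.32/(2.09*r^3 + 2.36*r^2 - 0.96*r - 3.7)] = (20.8164*r^2 + 15.6704*r - 3.1872)/(2.09*r^3 + 2.36*r^2 - 0.96*r - 3.7)^2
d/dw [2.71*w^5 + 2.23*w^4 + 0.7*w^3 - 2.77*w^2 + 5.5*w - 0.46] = 13.55*w^4 + 8.92*w^3 + 2.1*w^2 - 5.54*w + 5.5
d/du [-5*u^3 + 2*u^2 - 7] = u*(4 - 15*u)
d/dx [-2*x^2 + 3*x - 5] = 3 - 4*x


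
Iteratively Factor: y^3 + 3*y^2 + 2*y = (y)*(y^2 + 3*y + 2) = y*(y + 1)*(y + 2)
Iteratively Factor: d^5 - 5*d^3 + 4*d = (d + 2)*(d^4 - 2*d^3 - d^2 + 2*d) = (d - 1)*(d + 2)*(d^3 - d^2 - 2*d) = (d - 2)*(d - 1)*(d + 2)*(d^2 + d) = (d - 2)*(d - 1)*(d + 1)*(d + 2)*(d)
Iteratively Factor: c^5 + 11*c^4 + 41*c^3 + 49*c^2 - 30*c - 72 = (c + 2)*(c^4 + 9*c^3 + 23*c^2 + 3*c - 36) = (c + 2)*(c + 3)*(c^3 + 6*c^2 + 5*c - 12) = (c + 2)*(c + 3)^2*(c^2 + 3*c - 4) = (c + 2)*(c + 3)^2*(c + 4)*(c - 1)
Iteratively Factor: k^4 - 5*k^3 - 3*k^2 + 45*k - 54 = (k + 3)*(k^3 - 8*k^2 + 21*k - 18) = (k - 2)*(k + 3)*(k^2 - 6*k + 9) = (k - 3)*(k - 2)*(k + 3)*(k - 3)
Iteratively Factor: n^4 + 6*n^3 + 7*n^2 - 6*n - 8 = (n - 1)*(n^3 + 7*n^2 + 14*n + 8) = (n - 1)*(n + 2)*(n^2 + 5*n + 4) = (n - 1)*(n + 2)*(n + 4)*(n + 1)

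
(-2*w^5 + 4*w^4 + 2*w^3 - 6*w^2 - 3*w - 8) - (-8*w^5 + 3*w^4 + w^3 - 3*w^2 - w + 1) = 6*w^5 + w^4 + w^3 - 3*w^2 - 2*w - 9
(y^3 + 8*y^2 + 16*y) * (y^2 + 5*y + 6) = y^5 + 13*y^4 + 62*y^3 + 128*y^2 + 96*y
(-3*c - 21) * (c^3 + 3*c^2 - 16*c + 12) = -3*c^4 - 30*c^3 - 15*c^2 + 300*c - 252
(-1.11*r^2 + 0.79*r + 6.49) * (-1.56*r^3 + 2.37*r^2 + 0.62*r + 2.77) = 1.7316*r^5 - 3.8631*r^4 - 8.9403*r^3 + 12.7964*r^2 + 6.2121*r + 17.9773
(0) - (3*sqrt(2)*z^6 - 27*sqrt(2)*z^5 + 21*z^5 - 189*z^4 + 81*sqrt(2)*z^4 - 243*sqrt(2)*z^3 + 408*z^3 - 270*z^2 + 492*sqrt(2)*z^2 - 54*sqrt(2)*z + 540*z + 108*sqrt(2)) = -3*sqrt(2)*z^6 - 21*z^5 + 27*sqrt(2)*z^5 - 81*sqrt(2)*z^4 + 189*z^4 - 408*z^3 + 243*sqrt(2)*z^3 - 492*sqrt(2)*z^2 + 270*z^2 - 540*z + 54*sqrt(2)*z - 108*sqrt(2)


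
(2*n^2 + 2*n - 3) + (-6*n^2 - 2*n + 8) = 5 - 4*n^2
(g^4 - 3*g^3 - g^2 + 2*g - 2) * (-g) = -g^5 + 3*g^4 + g^3 - 2*g^2 + 2*g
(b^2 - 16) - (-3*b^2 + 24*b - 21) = 4*b^2 - 24*b + 5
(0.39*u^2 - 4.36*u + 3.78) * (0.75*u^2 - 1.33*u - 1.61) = 0.2925*u^4 - 3.7887*u^3 + 8.0059*u^2 + 1.9922*u - 6.0858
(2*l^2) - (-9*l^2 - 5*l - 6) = 11*l^2 + 5*l + 6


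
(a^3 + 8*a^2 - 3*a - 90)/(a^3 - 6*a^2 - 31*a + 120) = (a + 6)/(a - 8)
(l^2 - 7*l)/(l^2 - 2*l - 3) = l*(7 - l)/(-l^2 + 2*l + 3)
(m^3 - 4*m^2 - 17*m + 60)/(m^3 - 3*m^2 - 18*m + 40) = (m - 3)/(m - 2)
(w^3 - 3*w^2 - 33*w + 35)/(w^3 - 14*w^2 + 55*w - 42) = (w + 5)/(w - 6)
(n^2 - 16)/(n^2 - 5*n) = (n^2 - 16)/(n*(n - 5))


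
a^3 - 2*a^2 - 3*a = a*(a - 3)*(a + 1)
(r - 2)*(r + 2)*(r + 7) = r^3 + 7*r^2 - 4*r - 28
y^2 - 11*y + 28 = (y - 7)*(y - 4)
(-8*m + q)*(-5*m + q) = 40*m^2 - 13*m*q + q^2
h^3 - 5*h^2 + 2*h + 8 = (h - 4)*(h - 2)*(h + 1)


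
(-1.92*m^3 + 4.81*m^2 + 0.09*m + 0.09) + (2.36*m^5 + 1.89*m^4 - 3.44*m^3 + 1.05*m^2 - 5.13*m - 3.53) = 2.36*m^5 + 1.89*m^4 - 5.36*m^3 + 5.86*m^2 - 5.04*m - 3.44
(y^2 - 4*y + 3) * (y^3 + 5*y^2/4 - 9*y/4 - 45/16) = y^5 - 11*y^4/4 - 17*y^3/4 + 159*y^2/16 + 9*y/2 - 135/16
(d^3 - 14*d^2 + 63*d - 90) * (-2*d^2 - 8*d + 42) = -2*d^5 + 20*d^4 + 28*d^3 - 912*d^2 + 3366*d - 3780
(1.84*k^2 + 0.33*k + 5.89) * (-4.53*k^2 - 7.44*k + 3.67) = -8.3352*k^4 - 15.1845*k^3 - 22.3841*k^2 - 42.6105*k + 21.6163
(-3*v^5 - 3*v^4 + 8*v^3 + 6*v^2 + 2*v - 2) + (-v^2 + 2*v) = -3*v^5 - 3*v^4 + 8*v^3 + 5*v^2 + 4*v - 2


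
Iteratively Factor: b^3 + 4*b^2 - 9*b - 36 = (b + 3)*(b^2 + b - 12) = (b + 3)*(b + 4)*(b - 3)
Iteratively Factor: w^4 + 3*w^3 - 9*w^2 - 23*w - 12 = (w + 4)*(w^3 - w^2 - 5*w - 3) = (w + 1)*(w + 4)*(w^2 - 2*w - 3) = (w + 1)^2*(w + 4)*(w - 3)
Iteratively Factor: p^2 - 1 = (p - 1)*(p + 1)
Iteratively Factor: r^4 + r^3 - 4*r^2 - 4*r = (r + 2)*(r^3 - r^2 - 2*r) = (r - 2)*(r + 2)*(r^2 + r) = r*(r - 2)*(r + 2)*(r + 1)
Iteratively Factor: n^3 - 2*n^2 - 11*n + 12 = (n - 1)*(n^2 - n - 12) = (n - 4)*(n - 1)*(n + 3)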